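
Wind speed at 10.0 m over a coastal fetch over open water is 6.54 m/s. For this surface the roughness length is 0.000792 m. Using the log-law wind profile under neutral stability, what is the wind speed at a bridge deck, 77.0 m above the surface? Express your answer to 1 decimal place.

Log law: V(z) ∝ ln(z/z₀), so V₂/V₁ = ln(z₂/z₀) / ln(z₁/z₀).
ln(77.0/0.000792) = 11.4848, ln(10.0/0.000792) = 9.4435
V₂ = 6.54 × 11.4848/9.4435 = 6.54 × 1.2162 = 7.9536 m/s

8.0 m/s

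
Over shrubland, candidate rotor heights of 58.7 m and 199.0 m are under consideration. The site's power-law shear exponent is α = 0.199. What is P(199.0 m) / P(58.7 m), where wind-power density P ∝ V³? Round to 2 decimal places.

Speed ratio: V_B/V_A = (z_B/z_A)^α = (199.0/58.7)^0.199 = (3.3901)^0.199 = 1.27501
Power-density ratio: P_B/P_A = (V_B/V_A)³ = (1.27501)³ = 2.07271

2.07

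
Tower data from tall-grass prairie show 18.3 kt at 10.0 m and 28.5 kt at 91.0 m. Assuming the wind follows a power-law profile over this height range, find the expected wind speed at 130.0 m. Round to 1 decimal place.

First find α: α = ln(V₂/V₁)/ln(z₂/z₁) = ln(28.5/18.3)/ln(91.0/10.0) = 0.44300/2.20827 = 0.2006
Extrapolate from 91.0 m to 130.0 m: V₃ = 28.5 × (130.0/91.0)^0.2006 = 28.5 × 1.0742 = 30.6140 kt

30.6 kt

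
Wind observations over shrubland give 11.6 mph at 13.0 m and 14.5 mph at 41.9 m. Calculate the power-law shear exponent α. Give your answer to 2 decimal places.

α ≈ 0.19

Power law: V₂/V₁ = (z₂/z₁)^α ⇒ α = ln(V₂/V₁) / ln(z₂/z₁)
α = ln(14.5/11.6) / ln(41.9/13.0) = ln(1.2500) / ln(3.2231)
  = 0.22314 / 1.17034 = 0.19067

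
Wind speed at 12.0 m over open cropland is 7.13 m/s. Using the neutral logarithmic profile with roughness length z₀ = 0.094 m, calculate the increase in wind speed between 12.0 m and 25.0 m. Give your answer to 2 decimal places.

1.08 m/s

Log law: V₂ = V₁ · ln(z₂/z₀)/ln(z₁/z₀) = 7.13 × 5.5833/4.8494 = 8.2092 m/s
ΔV = 8.2092 − 7.13 = 1.0792 m/s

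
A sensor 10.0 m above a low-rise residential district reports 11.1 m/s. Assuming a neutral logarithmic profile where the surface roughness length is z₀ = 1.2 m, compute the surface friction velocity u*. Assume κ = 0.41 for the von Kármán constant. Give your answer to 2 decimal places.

Log law: V(z) = (u*/κ) · ln(z/z₀) ⇒ u* = κ · V / ln(z/z₀)
u* = 0.41 × 11.1 / ln(10.0/1.2) = 0.41 × 11.1 / 2.1203
   = 4.5510 / 2.1203 = 2.1464 m/s

u* ≈ 2.15 m/s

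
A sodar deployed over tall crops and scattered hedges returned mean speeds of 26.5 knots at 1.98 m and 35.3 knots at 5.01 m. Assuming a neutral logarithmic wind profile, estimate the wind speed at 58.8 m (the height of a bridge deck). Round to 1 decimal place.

58.6 knots

Log law: V ∝ ln(z/z₀). From the pair, with r = V₁/V₂ = 0.75071,
ln z₀ = (ln z₁ − r·ln z₂)/(1 − r) = (0.6831 − 0.75071×1.6114)/0.24929 = -2.1125 → z₀ = 0.1209 m
V₃ = V₁ · ln(z₃/z₀)/ln(z₁/z₀) = 26.5 × 6.1866/2.7956 = 58.6447 knots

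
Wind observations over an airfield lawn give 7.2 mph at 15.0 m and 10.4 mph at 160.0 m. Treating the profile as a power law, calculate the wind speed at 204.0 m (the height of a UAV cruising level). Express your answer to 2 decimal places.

10.80 mph

First find α: α = ln(V₂/V₁)/ln(z₂/z₁) = ln(10.4/7.2)/ln(160.0/15.0) = 0.36772/2.36712 = 0.1553
Extrapolate from 160.0 m to 204.0 m: V₃ = 10.4 × (204.0/160.0)^0.1553 = 10.4 × 1.0385 = 10.8000 mph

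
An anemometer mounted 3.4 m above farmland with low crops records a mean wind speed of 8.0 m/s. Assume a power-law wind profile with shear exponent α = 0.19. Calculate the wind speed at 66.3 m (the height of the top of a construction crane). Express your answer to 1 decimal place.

Power-law profile: V₂ = V₁ · (z₂/z₁)^α
V₂ = 8.0 × (66.3/3.4)^0.19 = 8.0 × (19.5000)^0.19
    = 8.0 × 1.7584 = 14.0668 m/s

14.1 m/s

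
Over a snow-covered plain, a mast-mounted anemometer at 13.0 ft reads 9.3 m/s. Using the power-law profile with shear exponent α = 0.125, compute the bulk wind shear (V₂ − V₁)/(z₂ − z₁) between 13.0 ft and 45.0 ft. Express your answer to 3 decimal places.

0.049 m/s/ft

Power law: V₂ = V₁ · (z₂/z₁)^α = 9.3 × (3.4615)^0.125 = 10.8615 m/s
ΔV/Δz = (10.8615 − 9.3)/(45.0 − 13.0) = 1.5615/32.0000 = 0.04880 m/s/ft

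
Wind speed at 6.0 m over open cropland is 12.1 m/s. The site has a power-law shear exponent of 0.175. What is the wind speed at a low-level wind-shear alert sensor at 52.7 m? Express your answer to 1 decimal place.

Power-law profile: V₂ = V₁ · (z₂/z₁)^α
V₂ = 12.1 × (52.7/6.0)^0.175 = 12.1 × (8.7833)^0.175
    = 12.1 × 1.4626 = 17.6981 m/s

17.7 m/s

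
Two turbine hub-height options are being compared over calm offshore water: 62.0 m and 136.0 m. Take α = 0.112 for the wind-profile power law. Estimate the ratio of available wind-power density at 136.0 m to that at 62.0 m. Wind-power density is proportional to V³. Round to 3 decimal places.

1.302

Speed ratio: V_B/V_A = (z_B/z_A)^α = (136.0/62.0)^0.112 = (2.1935)^0.112 = 1.09196
Power-density ratio: P_B/P_A = (V_B/V_A)³ = (1.09196)³ = 1.30204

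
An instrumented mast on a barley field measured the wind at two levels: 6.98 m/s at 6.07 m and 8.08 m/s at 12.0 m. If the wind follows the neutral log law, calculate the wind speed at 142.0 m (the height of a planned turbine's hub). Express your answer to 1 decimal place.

12.1 m/s

Log law: V ∝ ln(z/z₀). From the pair, with r = V₁/V₂ = 0.86386,
ln z₀ = (ln z₁ − r·ln z₂)/(1 − r) = (1.8034 − 0.86386×2.4849)/0.13614 = -2.5214 → z₀ = 0.08035 m
V₃ = V₁ · ln(z₃/z₀)/ln(z₁/z₀) = 6.98 × 7.4772/4.3247 = 12.0680 m/s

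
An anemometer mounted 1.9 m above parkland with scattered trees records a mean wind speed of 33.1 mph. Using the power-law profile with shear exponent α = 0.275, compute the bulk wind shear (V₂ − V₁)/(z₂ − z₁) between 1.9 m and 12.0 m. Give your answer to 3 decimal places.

2.163 mph/m

Power law: V₂ = V₁ · (z₂/z₁)^α = 33.1 × (6.3158)^0.275 = 54.9472 mph
ΔV/Δz = (54.9472 − 33.1)/(12.0 − 1.9) = 21.8472/10.1000 = 2.16309 mph/m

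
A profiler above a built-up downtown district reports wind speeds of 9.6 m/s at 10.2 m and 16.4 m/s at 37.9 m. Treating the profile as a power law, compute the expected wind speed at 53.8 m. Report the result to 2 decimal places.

18.92 m/s

First find α: α = ln(V₂/V₁)/ln(z₂/z₁) = ln(16.4/9.6)/ln(37.9/10.2) = 0.53552/1.31256 = 0.4080
Extrapolate from 37.9 m to 53.8 m: V₃ = 16.4 × (53.8/37.9)^0.4080 = 16.4 × 1.1536 = 18.9198 m/s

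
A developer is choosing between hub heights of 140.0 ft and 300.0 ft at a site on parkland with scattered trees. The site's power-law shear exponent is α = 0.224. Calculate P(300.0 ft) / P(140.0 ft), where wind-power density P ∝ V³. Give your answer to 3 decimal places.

Speed ratio: V_B/V_A = (z_B/z_A)^α = (300.0/140.0)^0.224 = (2.1429)^0.224 = 1.18616
Power-density ratio: P_B/P_A = (V_B/V_A)³ = (1.18616)³ = 1.66889

1.669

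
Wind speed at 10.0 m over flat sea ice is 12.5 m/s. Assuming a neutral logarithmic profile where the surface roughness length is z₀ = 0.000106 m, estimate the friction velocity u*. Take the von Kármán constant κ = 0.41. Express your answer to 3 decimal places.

Log law: V(z) = (u*/κ) · ln(z/z₀) ⇒ u* = κ · V / ln(z/z₀)
u* = 0.41 × 12.5 / ln(10.0/0.000106) = 0.41 × 12.5 / 11.4547
   = 5.1250 / 11.4547 = 0.4474 m/s

u* ≈ 0.447 m/s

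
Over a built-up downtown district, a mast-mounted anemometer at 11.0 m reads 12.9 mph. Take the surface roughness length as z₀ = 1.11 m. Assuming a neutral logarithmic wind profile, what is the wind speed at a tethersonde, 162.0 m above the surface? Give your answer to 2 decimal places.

28.03 mph

Log law: V(z) ∝ ln(z/z₀), so V₂/V₁ = ln(z₂/z₀) / ln(z₁/z₀).
ln(162.0/1.11) = 4.9832, ln(11.0/1.11) = 2.2935
V₂ = 12.9 × 4.9832/2.2935 = 12.9 × 2.1727 = 28.0282 mph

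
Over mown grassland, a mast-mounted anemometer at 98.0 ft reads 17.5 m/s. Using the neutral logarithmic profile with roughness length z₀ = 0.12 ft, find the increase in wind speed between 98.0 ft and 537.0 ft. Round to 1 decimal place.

4.4 m/s

Log law: V₂ = V₁ · ln(z₂/z₀)/ln(z₁/z₀) = 17.5 × 8.4063/6.7052 = 21.9395 m/s
ΔV = 21.9395 − 17.5 = 4.4395 m/s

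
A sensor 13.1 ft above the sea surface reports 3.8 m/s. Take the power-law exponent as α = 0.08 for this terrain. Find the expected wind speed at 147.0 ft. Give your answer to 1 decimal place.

Power-law profile: V₂ = V₁ · (z₂/z₁)^α
V₂ = 3.8 × (147.0/13.1)^0.08 = 3.8 × (11.2214)^0.08
    = 3.8 × 1.2134 = 4.6109 m/s

4.6 m/s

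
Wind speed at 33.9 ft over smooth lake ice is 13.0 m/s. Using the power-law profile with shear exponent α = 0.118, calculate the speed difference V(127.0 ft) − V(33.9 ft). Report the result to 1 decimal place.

Power law: V₂ = V₁ · (z₂/z₁)^α = 13.0 × (3.7463)^0.118 = 15.1925 m/s
ΔV = 15.1925 − 13.0 = 2.1925 m/s

2.2 m/s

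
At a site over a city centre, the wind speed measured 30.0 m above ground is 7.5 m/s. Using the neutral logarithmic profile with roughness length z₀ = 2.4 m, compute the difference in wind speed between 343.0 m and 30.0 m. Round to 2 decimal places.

Log law: V₂ = V₁ · ln(z₂/z₀)/ln(z₁/z₀) = 7.5 × 4.9623/2.5257 = 14.7351 m/s
ΔV = 14.7351 − 7.5 = 7.2351 m/s

7.24 m/s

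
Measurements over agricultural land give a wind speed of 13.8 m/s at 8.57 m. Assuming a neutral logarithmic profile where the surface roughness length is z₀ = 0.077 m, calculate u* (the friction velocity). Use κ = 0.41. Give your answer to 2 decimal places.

u* ≈ 1.20 m/s

Log law: V(z) = (u*/κ) · ln(z/z₀) ⇒ u* = κ · V / ln(z/z₀)
u* = 0.41 × 13.8 / ln(8.57/0.077) = 0.41 × 13.8 / 4.7122
   = 5.6580 / 4.7122 = 1.2007 m/s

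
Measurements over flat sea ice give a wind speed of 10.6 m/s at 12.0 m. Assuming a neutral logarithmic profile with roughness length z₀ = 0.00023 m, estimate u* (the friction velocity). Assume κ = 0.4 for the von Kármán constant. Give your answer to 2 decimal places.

u* ≈ 0.39 m/s

Log law: V(z) = (u*/κ) · ln(z/z₀) ⇒ u* = κ · V / ln(z/z₀)
u* = 0.4 × 10.6 / ln(12.0/0.00023) = 0.4 × 10.6 / 10.8623
   = 4.2400 / 10.8623 = 0.3903 m/s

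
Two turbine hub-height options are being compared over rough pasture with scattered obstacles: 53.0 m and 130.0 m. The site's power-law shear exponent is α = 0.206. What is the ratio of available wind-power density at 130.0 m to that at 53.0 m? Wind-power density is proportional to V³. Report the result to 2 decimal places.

1.74

Speed ratio: V_B/V_A = (z_B/z_A)^α = (130.0/53.0)^0.206 = (2.4528)^0.206 = 1.20302
Power-density ratio: P_B/P_A = (V_B/V_A)³ = (1.20302)³ = 1.74106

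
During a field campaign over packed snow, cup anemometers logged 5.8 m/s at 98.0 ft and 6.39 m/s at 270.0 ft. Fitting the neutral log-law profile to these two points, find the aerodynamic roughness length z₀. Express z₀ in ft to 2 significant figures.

z₀ ≈ 0.0046 ft

Log law: V(z) ∝ ln(z/z₀). With r = V₁/V₂ = 5.8/6.39 = 0.90767,
r · ln(z₂/z₀) = ln(z₁/z₀) ⇒ ln z₀ = (ln z₁ − r·ln z₂)/(1 − r)
ln z₀ = (4.58497 − 0.90767×5.59842) / 0.09233 = -5.3778
z₀ = exp(-5.3778) = 0.004618 ft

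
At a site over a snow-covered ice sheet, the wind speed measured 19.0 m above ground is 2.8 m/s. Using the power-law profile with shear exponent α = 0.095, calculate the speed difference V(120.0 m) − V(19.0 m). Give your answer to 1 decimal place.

Power law: V₂ = V₁ · (z₂/z₁)^α = 2.8 × (6.3158)^0.095 = 3.3358 m/s
ΔV = 3.3358 − 2.8 = 0.5358 m/s

0.5 m/s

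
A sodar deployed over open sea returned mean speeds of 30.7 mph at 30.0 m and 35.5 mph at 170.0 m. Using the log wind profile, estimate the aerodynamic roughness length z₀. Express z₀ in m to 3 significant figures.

z₀ ≈ 0.000456 m

Log law: V(z) ∝ ln(z/z₀). With r = V₁/V₂ = 30.7/35.5 = 0.86479,
r · ln(z₂/z₀) = ln(z₁/z₀) ⇒ ln z₀ = (ln z₁ − r·ln z₂)/(1 − r)
ln z₀ = (3.40120 − 0.86479×5.13580) / 0.13521 = -7.6930
z₀ = exp(-7.6930) = 0.0004560 m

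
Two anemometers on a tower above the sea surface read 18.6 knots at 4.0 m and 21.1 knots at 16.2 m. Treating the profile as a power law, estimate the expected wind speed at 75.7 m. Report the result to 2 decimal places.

24.25 knots

First find α: α = ln(V₂/V₁)/ln(z₂/z₁) = ln(21.1/18.6)/ln(16.2/4.0) = 0.12611/1.39872 = 0.0902
Extrapolate from 16.2 m to 75.7 m: V₃ = 21.1 × (75.7/16.2)^0.0902 = 21.1 × 1.1491 = 24.2467 knots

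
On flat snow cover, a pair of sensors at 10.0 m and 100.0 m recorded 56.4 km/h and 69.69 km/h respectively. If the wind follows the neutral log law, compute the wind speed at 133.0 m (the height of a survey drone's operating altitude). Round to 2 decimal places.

71.34 km/h

Log law: V ∝ ln(z/z₀). From the pair, with r = V₁/V₂ = 0.80930,
ln z₀ = (ln z₁ − r·ln z₂)/(1 − r) = (2.3026 − 0.80930×4.6052)/0.19070 = -7.4691 → z₀ = 0.0005704 m
V₃ = V₁ · ln(z₃/z₀)/ln(z₁/z₀) = 56.4 × 12.3595/9.7717 = 71.3360 km/h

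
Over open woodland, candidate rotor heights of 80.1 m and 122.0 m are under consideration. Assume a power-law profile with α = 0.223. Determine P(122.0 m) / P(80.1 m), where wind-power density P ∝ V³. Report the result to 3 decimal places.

Speed ratio: V_B/V_A = (z_B/z_A)^α = (122.0/80.1)^0.223 = (1.5231)^0.223 = 1.09837
Power-density ratio: P_B/P_A = (V_B/V_A)³ = (1.09837)³ = 1.32509

1.325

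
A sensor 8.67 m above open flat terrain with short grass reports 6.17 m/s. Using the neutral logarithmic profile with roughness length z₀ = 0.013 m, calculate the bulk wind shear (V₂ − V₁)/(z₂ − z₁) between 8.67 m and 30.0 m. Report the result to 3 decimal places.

Log law: V₂ = V₁ · ln(z₂/z₀)/ln(z₁/z₀) = 6.17 × 7.7440/6.5027 = 7.3478 m/s
ΔV/Δz = (7.3478 − 6.17)/(30.0 − 8.67) = 1.1778/21.3300 = 0.05522 m/s/m

0.055 m/s/m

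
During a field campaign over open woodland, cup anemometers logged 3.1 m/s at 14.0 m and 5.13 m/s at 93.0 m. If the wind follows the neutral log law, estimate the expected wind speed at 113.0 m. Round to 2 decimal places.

Log law: V ∝ ln(z/z₀). From the pair, with r = V₁/V₂ = 0.60429,
ln z₀ = (ln z₁ − r·ln z₂)/(1 − r) = (2.6391 − 0.60429×4.5326)/0.39571 = -0.2526 → z₀ = 0.7768 m
V₃ = V₁ · ln(z₃/z₀)/ln(z₁/z₀) = 3.1 × 4.9799/2.8916 = 5.3388 m/s

5.34 m/s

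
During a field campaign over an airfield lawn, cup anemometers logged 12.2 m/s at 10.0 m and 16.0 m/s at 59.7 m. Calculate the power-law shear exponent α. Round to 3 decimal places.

Power law: V₂/V₁ = (z₂/z₁)^α ⇒ α = ln(V₂/V₁) / ln(z₂/z₁)
α = ln(16.0/12.2) / ln(59.7/10.0) = ln(1.3115) / ln(5.9700)
  = 0.27115 / 1.78675 = 0.15176

α ≈ 0.152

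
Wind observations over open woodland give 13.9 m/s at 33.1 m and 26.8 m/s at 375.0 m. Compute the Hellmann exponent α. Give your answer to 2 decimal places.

α ≈ 0.27

Power law: V₂/V₁ = (z₂/z₁)^α ⇒ α = ln(V₂/V₁) / ln(z₂/z₁)
α = ln(26.8/13.9) / ln(375.0/33.1) = ln(1.9281) / ln(11.3293)
  = 0.65651 / 2.42739 = 0.27046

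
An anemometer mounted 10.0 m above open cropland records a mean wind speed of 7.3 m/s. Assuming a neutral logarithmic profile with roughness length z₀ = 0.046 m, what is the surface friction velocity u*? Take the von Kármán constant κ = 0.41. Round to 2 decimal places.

Log law: V(z) = (u*/κ) · ln(z/z₀) ⇒ u* = κ · V / ln(z/z₀)
u* = 0.41 × 7.3 / ln(10.0/0.046) = 0.41 × 7.3 / 5.3817
   = 2.9930 / 5.3817 = 0.5561 m/s

u* ≈ 0.56 m/s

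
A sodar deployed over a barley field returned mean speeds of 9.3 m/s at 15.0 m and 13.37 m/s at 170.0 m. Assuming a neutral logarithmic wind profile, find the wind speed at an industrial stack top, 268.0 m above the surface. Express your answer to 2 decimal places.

14.13 m/s

Log law: V ∝ ln(z/z₀). From the pair, with r = V₁/V₂ = 0.69559,
ln z₀ = (ln z₁ − r·ln z₂)/(1 − r) = (2.7081 − 0.69559×5.1358)/0.30441 = -2.8394 → z₀ = 0.05846 m
V₃ = V₁ · ln(z₃/z₀)/ln(z₁/z₀) = 9.3 × 8.4304/5.5474 = 14.1331 m/s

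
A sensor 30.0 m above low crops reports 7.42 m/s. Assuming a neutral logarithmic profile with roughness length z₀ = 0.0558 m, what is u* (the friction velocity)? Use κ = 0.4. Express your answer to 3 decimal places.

u* ≈ 0.472 m/s

Log law: V(z) = (u*/κ) · ln(z/z₀) ⇒ u* = κ · V / ln(z/z₀)
u* = 0.4 × 7.42 / ln(30.0/0.0558) = 0.4 × 7.42 / 6.2872
   = 2.9680 / 6.2872 = 0.4721 m/s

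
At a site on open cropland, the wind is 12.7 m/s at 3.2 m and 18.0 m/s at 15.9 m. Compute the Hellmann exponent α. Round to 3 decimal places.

Power law: V₂/V₁ = (z₂/z₁)^α ⇒ α = ln(V₂/V₁) / ln(z₂/z₁)
α = ln(18.0/12.7) / ln(15.9/3.2) = ln(1.4173) / ln(4.9688)
  = 0.34877 / 1.60317 = 0.21755

α ≈ 0.218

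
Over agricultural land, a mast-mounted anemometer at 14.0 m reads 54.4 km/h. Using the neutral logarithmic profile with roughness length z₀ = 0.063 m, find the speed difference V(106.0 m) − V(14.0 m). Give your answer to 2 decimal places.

Log law: V₂ = V₁ · ln(z₂/z₀)/ln(z₁/z₀) = 54.4 × 7.4281/5.4037 = 74.7799 km/h
ΔV = 74.7799 − 54.4 = 20.3799 km/h

20.38 km/h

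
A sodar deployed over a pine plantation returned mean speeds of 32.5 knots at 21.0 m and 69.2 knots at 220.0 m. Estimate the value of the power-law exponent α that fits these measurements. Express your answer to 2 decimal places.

α ≈ 0.32

Power law: V₂/V₁ = (z₂/z₁)^α ⇒ α = ln(V₂/V₁) / ln(z₂/z₁)
α = ln(69.2/32.5) / ln(220.0/21.0) = ln(2.1292) / ln(10.4762)
  = 0.75576 / 2.34911 = 0.32172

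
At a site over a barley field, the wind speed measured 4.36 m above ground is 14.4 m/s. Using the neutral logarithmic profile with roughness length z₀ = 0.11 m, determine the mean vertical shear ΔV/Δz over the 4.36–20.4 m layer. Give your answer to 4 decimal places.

0.3765 m/s/m

Log law: V₂ = V₁ · ln(z₂/z₀)/ln(z₁/z₀) = 14.4 × 5.2228/3.6797 = 20.4385 m/s
ΔV/Δz = (20.4385 − 14.4)/(20.4 − 4.36) = 6.0385/16.0400 = 0.37646 m/s/m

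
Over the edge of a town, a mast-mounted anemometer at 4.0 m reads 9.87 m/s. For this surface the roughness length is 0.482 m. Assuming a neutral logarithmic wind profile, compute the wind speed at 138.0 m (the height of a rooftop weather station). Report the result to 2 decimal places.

Log law: V(z) ∝ ln(z/z₀), so V₂/V₁ = ln(z₂/z₀) / ln(z₁/z₀).
ln(138.0/0.482) = 5.6571, ln(4.0/0.482) = 2.1161
V₂ = 9.87 × 5.6571/2.1161 = 9.87 × 2.6733 = 26.3858 m/s

26.39 m/s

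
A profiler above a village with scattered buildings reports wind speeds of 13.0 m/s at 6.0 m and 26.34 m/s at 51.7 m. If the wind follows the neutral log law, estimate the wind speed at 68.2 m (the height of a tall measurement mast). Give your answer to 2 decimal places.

Log law: V ∝ ln(z/z₀). From the pair, with r = V₁/V₂ = 0.49355,
ln z₀ = (ln z₁ − r·ln z₂)/(1 − r) = (1.7918 − 0.49355×3.9455)/0.50645 = -0.3070 → z₀ = 0.7356 m
V₃ = V₁ · ln(z₃/z₀)/ln(z₁/z₀) = 13.0 × 4.5295/2.0988 = 28.0557 m/s

28.06 m/s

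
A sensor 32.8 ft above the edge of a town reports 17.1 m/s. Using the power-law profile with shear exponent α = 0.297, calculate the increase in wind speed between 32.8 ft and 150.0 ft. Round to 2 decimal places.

Power law: V₂ = V₁ · (z₂/z₁)^α = 17.1 × (4.5732)^0.297 = 26.8584 m/s
ΔV = 26.8584 − 17.1 = 9.7584 m/s

9.76 m/s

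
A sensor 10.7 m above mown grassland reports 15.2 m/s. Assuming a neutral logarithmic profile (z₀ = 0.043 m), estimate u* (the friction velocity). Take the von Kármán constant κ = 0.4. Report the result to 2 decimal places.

Log law: V(z) = (u*/κ) · ln(z/z₀) ⇒ u* = κ · V / ln(z/z₀)
u* = 0.4 × 15.2 / ln(10.7/0.043) = 0.4 × 15.2 / 5.5168
   = 6.0800 / 5.5168 = 1.1021 m/s

u* ≈ 1.10 m/s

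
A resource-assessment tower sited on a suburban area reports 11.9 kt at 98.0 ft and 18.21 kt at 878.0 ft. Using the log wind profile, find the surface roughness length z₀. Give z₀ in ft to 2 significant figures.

z₀ ≈ 1.6 ft

Log law: V(z) ∝ ln(z/z₀). With r = V₁/V₂ = 11.9/18.21 = 0.65349,
r · ln(z₂/z₀) = ln(z₁/z₀) ⇒ ln z₀ = (ln z₁ − r·ln z₂)/(1 − r)
ln z₀ = (4.58497 − 0.65349×6.77765) / 0.34651 = 0.4498
z₀ = exp(0.4498) = 1.568 ft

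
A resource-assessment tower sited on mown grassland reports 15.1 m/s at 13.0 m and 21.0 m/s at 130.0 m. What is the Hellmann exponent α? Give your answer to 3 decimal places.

α ≈ 0.143

Power law: V₂/V₁ = (z₂/z₁)^α ⇒ α = ln(V₂/V₁) / ln(z₂/z₁)
α = ln(21.0/15.1) / ln(130.0/13.0) = ln(1.3907) / ln(10.0000)
  = 0.32983 / 2.30259 = 0.14324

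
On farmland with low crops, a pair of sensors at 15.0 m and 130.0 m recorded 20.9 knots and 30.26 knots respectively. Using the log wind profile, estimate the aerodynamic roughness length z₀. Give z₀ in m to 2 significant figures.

z₀ ≈ 0.12 m

Log law: V(z) ∝ ln(z/z₀). With r = V₁/V₂ = 20.9/30.26 = 0.69068,
r · ln(z₂/z₀) = ln(z₁/z₀) ⇒ ln z₀ = (ln z₁ − r·ln z₂)/(1 − r)
ln z₀ = (2.70805 − 0.69068×4.86753) / 0.30932 = -2.1139
z₀ = exp(-2.1139) = 0.1208 m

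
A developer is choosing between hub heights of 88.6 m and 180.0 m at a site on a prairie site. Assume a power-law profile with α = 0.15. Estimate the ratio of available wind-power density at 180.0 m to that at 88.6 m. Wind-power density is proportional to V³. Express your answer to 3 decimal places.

1.376

Speed ratio: V_B/V_A = (z_B/z_A)^α = (180.0/88.6)^0.15 = (2.0316)^0.15 = 1.11218
Power-density ratio: P_B/P_A = (V_B/V_A)³ = (1.11218)³ = 1.37571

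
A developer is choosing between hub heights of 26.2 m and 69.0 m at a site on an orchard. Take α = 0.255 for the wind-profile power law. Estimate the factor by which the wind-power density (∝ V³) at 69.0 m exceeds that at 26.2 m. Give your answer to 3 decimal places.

2.098

Speed ratio: V_B/V_A = (z_B/z_A)^α = (69.0/26.2)^0.255 = (2.6336)^0.255 = 1.28009
Power-density ratio: P_B/P_A = (V_B/V_A)³ = (1.28009)³ = 2.09758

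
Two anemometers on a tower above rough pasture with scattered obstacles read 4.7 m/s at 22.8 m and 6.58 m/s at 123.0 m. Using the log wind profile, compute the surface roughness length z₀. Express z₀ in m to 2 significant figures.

z₀ ≈ 0.34 m

Log law: V(z) ∝ ln(z/z₀). With r = V₁/V₂ = 4.7/6.58 = 0.71429,
r · ln(z₂/z₀) = ln(z₁/z₀) ⇒ ln z₀ = (ln z₁ − r·ln z₂)/(1 − r)
ln z₀ = (3.12676 − 0.71429×4.81218) / 0.28571 = -1.0868
z₀ = exp(-1.0868) = 0.3373 m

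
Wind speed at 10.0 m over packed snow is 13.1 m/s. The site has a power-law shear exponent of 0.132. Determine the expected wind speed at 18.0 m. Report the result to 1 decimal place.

Power-law profile: V₂ = V₁ · (z₂/z₁)^α
V₂ = 13.1 × (18.0/10.0)^0.132 = 13.1 × (1.8000)^0.132
    = 13.1 × 1.0807 = 14.1569 m/s

14.2 m/s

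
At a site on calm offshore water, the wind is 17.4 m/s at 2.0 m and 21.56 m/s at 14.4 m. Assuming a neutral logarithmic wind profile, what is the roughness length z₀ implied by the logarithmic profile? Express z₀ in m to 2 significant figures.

Log law: V(z) ∝ ln(z/z₀). With r = V₁/V₂ = 17.4/21.56 = 0.80705,
r · ln(z₂/z₀) = ln(z₁/z₀) ⇒ ln z₀ = (ln z₁ − r·ln z₂)/(1 − r)
ln z₀ = (0.69315 − 0.80705×2.66723) / 0.19295 = -7.5638
z₀ = exp(-7.5638) = 0.0005189 m

z₀ ≈ 0.00052 m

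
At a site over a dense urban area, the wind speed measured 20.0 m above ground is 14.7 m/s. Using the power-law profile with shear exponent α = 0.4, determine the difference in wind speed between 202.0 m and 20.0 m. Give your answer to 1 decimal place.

22.4 m/s

Power law: V₂ = V₁ · (z₂/z₁)^α = 14.7 × (10.1000)^0.4 = 37.0720 m/s
ΔV = 37.0720 − 14.7 = 22.3720 m/s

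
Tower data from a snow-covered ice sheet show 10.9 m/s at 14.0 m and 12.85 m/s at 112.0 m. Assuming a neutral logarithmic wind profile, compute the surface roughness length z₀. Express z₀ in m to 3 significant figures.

Log law: V(z) ∝ ln(z/z₀). With r = V₁/V₂ = 10.9/12.85 = 0.84825,
r · ln(z₂/z₀) = ln(z₁/z₀) ⇒ ln z₀ = (ln z₁ − r·ln z₂)/(1 − r)
ln z₀ = (2.63906 − 0.84825×4.71850) / 0.15175 = -8.9845
z₀ = exp(-8.9845) = 0.0001253 m

z₀ ≈ 0.000125 m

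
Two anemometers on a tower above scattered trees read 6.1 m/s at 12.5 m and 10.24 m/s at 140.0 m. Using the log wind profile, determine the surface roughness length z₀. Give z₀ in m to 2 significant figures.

Log law: V(z) ∝ ln(z/z₀). With r = V₁/V₂ = 6.1/10.24 = 0.59570,
r · ln(z₂/z₀) = ln(z₁/z₀) ⇒ ln z₀ = (ln z₁ − r·ln z₂)/(1 − r)
ln z₀ = (2.52573 − 0.59570×4.94164) / 0.40430 = -1.0340
z₀ = exp(-1.0340) = 0.3556 m

z₀ ≈ 0.36 m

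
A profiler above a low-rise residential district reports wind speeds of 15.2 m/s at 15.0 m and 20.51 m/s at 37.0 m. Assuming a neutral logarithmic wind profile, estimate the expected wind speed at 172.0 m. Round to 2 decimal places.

Log law: V ∝ ln(z/z₀). From the pair, with r = V₁/V₂ = 0.74110,
ln z₀ = (ln z₁ − r·ln z₂)/(1 − r) = (2.7081 − 0.74110×3.6109)/0.25890 = 0.1236 → z₀ = 1.132 m
V₃ = V₁ · ln(z₃/z₀)/ln(z₁/z₀) = 15.2 × 5.0239/2.5845 = 29.5470 m/s

29.55 m/s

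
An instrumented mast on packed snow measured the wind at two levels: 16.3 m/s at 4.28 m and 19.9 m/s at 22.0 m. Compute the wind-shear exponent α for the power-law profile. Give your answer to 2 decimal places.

Power law: V₂/V₁ = (z₂/z₁)^α ⇒ α = ln(V₂/V₁) / ln(z₂/z₁)
α = ln(19.9/16.3) / ln(22.0/4.28) = ln(1.2209) / ln(5.1402)
  = 0.19955 / 1.63709 = 0.12190

α ≈ 0.12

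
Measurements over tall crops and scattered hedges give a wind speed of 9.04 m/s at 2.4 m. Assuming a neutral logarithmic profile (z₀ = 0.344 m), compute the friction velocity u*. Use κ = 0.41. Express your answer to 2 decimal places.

Log law: V(z) = (u*/κ) · ln(z/z₀) ⇒ u* = κ · V / ln(z/z₀)
u* = 0.41 × 9.04 / ln(2.4/0.344) = 0.41 × 9.04 / 1.9426
   = 3.7064 / 1.9426 = 1.9080 m/s

u* ≈ 1.91 m/s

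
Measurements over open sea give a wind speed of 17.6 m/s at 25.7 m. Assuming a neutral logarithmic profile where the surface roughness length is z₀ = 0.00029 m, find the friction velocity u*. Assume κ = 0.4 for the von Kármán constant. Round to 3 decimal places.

u* ≈ 0.618 m/s

Log law: V(z) = (u*/κ) · ln(z/z₀) ⇒ u* = κ · V / ln(z/z₀)
u* = 0.4 × 17.6 / ln(25.7/0.00029) = 0.4 × 17.6 / 11.3921
   = 7.0400 / 11.3921 = 0.6180 m/s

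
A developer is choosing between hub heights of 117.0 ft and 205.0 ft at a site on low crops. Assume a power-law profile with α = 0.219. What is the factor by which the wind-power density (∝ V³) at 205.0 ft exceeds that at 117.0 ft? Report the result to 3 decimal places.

1.446

Speed ratio: V_B/V_A = (z_B/z_A)^α = (205.0/117.0)^0.219 = (1.7521)^0.219 = 1.13068
Power-density ratio: P_B/P_A = (V_B/V_A)³ = (1.13068)³ = 1.44552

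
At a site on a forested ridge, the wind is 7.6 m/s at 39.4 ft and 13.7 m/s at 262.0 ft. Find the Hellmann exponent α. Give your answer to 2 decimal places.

Power law: V₂/V₁ = (z₂/z₁)^α ⇒ α = ln(V₂/V₁) / ln(z₂/z₁)
α = ln(13.7/7.6) / ln(262.0/39.4) = ln(1.8026) / ln(6.6497)
  = 0.58925 / 1.89458 = 0.31102

α ≈ 0.31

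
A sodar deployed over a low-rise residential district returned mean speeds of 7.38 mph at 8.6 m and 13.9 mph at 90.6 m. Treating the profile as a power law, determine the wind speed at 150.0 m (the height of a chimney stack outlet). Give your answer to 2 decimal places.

First find α: α = ln(V₂/V₁)/ln(z₂/z₁) = ln(13.9/7.38)/ln(90.6/8.6) = 0.63312/2.35469 = 0.2689
Extrapolate from 90.6 m to 150.0 m: V₃ = 13.9 × (150.0/90.6)^0.2689 = 13.9 × 1.1452 = 15.9180 mph

15.92 mph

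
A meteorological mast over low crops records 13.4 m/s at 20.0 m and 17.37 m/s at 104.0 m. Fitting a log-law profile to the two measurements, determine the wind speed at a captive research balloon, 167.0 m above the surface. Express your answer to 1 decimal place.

Log law: V ∝ ln(z/z₀). From the pair, with r = V₁/V₂ = 0.77145,
ln z₀ = (ln z₁ − r·ln z₂)/(1 − r) = (2.9957 − 0.77145×4.6444)/0.22855 = -2.5690 → z₀ = 0.07661 m
V₃ = V₁ · ln(z₃/z₀)/ln(z₁/z₀) = 13.4 × 7.6870/5.5647 = 18.5104 m/s

18.5 m/s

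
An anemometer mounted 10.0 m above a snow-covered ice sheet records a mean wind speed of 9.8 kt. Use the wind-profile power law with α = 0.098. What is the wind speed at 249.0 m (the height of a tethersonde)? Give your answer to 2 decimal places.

13.43 kt

Power-law profile: V₂ = V₁ · (z₂/z₁)^α
V₂ = 9.8 × (249.0/10.0)^0.098 = 9.8 × (24.9000)^0.098
    = 9.8 × 1.3703 = 13.4293 kt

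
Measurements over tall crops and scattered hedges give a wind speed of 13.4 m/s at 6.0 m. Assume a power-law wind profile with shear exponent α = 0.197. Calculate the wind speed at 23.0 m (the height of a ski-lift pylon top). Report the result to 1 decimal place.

17.5 m/s

Power-law profile: V₂ = V₁ · (z₂/z₁)^α
V₂ = 13.4 × (23.0/6.0)^0.197 = 13.4 × (3.8333)^0.197
    = 13.4 × 1.3031 = 17.4610 m/s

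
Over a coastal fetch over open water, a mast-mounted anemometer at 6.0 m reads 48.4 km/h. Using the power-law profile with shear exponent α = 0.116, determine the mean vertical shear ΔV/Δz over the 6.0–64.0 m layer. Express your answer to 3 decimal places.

Power law: V₂ = V₁ · (z₂/z₁)^α = 48.4 × (10.6667)^0.116 = 63.6937 km/h
ΔV/Δz = (63.6937 − 48.4)/(64.0 − 6.0) = 15.2937/58.0000 = 0.26369 km/h/m

0.264 km/h/m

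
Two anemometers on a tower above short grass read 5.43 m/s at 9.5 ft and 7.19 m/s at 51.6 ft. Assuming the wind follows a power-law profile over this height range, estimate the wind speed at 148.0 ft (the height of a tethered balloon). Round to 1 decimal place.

First find α: α = ln(V₂/V₁)/ln(z₂/z₁) = ln(7.19/5.43)/ln(51.6/9.5) = 0.28075/1.69223 = 0.1659
Extrapolate from 51.6 ft to 148.0 ft: V₃ = 7.19 × (148.0/51.6)^0.1659 = 7.19 × 1.1910 = 8.5635 m/s

8.6 m/s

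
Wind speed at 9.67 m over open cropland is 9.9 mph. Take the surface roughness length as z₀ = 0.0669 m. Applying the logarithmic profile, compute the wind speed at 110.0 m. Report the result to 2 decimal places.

14.74 mph

Log law: V(z) ∝ ln(z/z₀), so V₂/V₁ = ln(z₂/z₀) / ln(z₁/z₀).
ln(110.0/0.0669) = 7.4050, ln(9.67/0.0669) = 4.9736
V₂ = 9.9 × 7.4050/4.9736 = 9.9 × 1.4889 = 14.7398 mph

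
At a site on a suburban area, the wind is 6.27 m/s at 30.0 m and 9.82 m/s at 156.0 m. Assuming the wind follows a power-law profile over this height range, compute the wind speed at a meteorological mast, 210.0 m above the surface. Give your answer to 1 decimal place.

First find α: α = ln(V₂/V₁)/ln(z₂/z₁) = ln(9.82/6.27)/ln(156.0/30.0) = 0.44864/1.64866 = 0.2721
Extrapolate from 156.0 m to 210.0 m: V₃ = 9.82 × (210.0/156.0)^0.2721 = 9.82 × 1.0843 = 10.6474 m/s

10.6 m/s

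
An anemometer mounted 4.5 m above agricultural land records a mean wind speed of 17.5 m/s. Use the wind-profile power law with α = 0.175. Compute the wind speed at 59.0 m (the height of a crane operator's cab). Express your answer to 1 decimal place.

Power-law profile: V₂ = V₁ · (z₂/z₁)^α
V₂ = 17.5 × (59.0/4.5)^0.175 = 17.5 × (13.1111)^0.175
    = 17.5 × 1.5689 = 27.4552 m/s

27.5 m/s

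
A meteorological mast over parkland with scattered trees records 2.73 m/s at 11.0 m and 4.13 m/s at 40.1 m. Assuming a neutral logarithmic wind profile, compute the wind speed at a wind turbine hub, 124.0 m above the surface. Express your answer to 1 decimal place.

5.4 m/s

Log law: V ∝ ln(z/z₀). From the pair, with r = V₁/V₂ = 0.66102,
ln z₀ = (ln z₁ − r·ln z₂)/(1 − r) = (2.3979 − 0.66102×3.6914)/0.33898 = -0.1244 → z₀ = 0.8830 m
V₃ = V₁ · ln(z₃/z₀)/ln(z₁/z₀) = 2.73 × 4.9447/2.5223 = 5.3519 m/s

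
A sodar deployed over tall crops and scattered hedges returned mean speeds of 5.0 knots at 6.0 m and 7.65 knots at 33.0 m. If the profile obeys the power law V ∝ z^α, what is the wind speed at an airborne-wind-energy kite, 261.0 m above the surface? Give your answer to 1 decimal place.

First find α: α = ln(V₂/V₁)/ln(z₂/z₁) = ln(7.65/5.0)/ln(33.0/6.0) = 0.42527/1.70475 = 0.2495
Extrapolate from 33.0 m to 261.0 m: V₃ = 7.65 × (261.0/33.0)^0.2495 = 7.65 × 1.6751 = 12.8147 knots

12.8 knots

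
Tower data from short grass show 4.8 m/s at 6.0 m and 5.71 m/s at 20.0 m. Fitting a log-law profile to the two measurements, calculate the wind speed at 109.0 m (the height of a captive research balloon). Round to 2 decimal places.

Log law: V ∝ ln(z/z₀). From the pair, with r = V₁/V₂ = 0.84063,
ln z₀ = (ln z₁ − r·ln z₂)/(1 − r) = (1.7918 − 0.84063×2.9957)/0.15937 = -4.5589 → z₀ = 0.01047 m
V₃ = V₁ · ln(z₃/z₀)/ln(z₁/z₀) = 4.8 × 9.2502/6.3506 = 6.9916 m/s

6.99 m/s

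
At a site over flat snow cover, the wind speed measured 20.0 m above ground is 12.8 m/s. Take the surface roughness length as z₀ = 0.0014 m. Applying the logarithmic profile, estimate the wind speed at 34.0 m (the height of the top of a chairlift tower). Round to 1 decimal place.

Log law: V(z) ∝ ln(z/z₀), so V₂/V₁ = ln(z₂/z₀) / ln(z₁/z₀).
ln(34.0/0.0014) = 10.0976, ln(20.0/0.0014) = 9.5670
V₂ = 12.8 × 10.0976/9.5670 = 12.8 × 1.0555 = 13.5099 m/s

13.5 m/s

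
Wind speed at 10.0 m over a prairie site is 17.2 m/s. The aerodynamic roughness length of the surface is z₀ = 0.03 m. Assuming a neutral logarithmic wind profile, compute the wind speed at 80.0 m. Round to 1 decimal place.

23.4 m/s

Log law: V(z) ∝ ln(z/z₀), so V₂/V₁ = ln(z₂/z₀) / ln(z₁/z₀).
ln(80.0/0.03) = 7.8886, ln(10.0/0.03) = 5.8091
V₂ = 17.2 × 7.8886/5.8091 = 17.2 × 1.3580 = 23.3569 m/s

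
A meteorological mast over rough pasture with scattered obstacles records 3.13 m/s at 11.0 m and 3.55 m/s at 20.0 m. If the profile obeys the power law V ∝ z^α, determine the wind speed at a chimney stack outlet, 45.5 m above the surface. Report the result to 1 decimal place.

4.2 m/s

First find α: α = ln(V₂/V₁)/ln(z₂/z₁) = ln(3.55/3.13)/ln(20.0/11.0) = 0.12591/0.59784 = 0.2106
Extrapolate from 20.0 m to 45.5 m: V₃ = 3.55 × (45.5/20.0)^0.2106 = 3.55 × 1.1890 = 4.2210 m/s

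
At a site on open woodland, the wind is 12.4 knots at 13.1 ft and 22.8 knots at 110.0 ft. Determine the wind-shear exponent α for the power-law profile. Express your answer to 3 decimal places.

Power law: V₂/V₁ = (z₂/z₁)^α ⇒ α = ln(V₂/V₁) / ln(z₂/z₁)
α = ln(22.8/12.4) / ln(110.0/13.1) = ln(1.8387) / ln(8.3969)
  = 0.60906 / 2.12787 = 0.28623

α ≈ 0.286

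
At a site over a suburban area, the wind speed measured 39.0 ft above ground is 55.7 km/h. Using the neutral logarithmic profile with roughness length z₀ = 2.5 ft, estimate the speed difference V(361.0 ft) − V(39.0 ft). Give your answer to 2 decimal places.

Log law: V₂ = V₁ · ln(z₂/z₀)/ln(z₁/z₀) = 55.7 × 4.9726/2.7473 = 100.8175 km/h
ΔV = 100.8175 − 55.7 = 45.1175 km/h

45.12 km/h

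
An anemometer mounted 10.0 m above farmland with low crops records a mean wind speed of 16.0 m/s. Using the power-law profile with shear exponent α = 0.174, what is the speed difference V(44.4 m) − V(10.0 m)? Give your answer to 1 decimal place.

Power law: V₂ = V₁ · (z₂/z₁)^α = 16.0 × (4.4400)^0.174 = 20.7379 m/s
ΔV = 20.7379 − 16.0 = 4.7379 m/s

4.7 m/s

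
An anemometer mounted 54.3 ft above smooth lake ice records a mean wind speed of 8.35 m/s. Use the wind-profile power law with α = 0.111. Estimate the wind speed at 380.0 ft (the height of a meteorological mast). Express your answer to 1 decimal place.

Power-law profile: V₂ = V₁ · (z₂/z₁)^α
V₂ = 8.35 × (380.0/54.3)^0.111 = 8.35 × (6.9982)^0.111
    = 8.35 × 1.2411 = 10.3629 m/s

10.4 m/s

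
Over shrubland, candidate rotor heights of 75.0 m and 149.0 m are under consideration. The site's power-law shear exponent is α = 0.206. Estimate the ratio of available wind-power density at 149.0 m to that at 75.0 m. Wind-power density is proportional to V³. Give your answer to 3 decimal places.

1.528

Speed ratio: V_B/V_A = (z_B/z_A)^α = (149.0/75.0)^0.206 = (1.9867)^0.206 = 1.15190
Power-density ratio: P_B/P_A = (V_B/V_A)³ = (1.15190)³ = 1.52841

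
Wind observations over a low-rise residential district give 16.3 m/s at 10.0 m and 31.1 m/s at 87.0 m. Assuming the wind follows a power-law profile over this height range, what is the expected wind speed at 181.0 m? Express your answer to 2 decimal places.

38.71 m/s

First find α: α = ln(V₂/V₁)/ln(z₂/z₁) = ln(31.1/16.3)/ln(87.0/10.0) = 0.64604/2.16332 = 0.2986
Extrapolate from 87.0 m to 181.0 m: V₃ = 31.1 × (181.0/87.0)^0.2986 = 31.1 × 1.2446 = 38.7056 m/s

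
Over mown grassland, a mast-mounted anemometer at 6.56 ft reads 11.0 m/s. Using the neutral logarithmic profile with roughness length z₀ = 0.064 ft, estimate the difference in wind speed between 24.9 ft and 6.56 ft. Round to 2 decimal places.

Log law: V₂ = V₁ · ln(z₂/z₀)/ln(z₁/z₀) = 11.0 × 5.9637/4.6299 = 14.1691 m/s
ΔV = 14.1691 − 11.0 = 3.1691 m/s

3.17 m/s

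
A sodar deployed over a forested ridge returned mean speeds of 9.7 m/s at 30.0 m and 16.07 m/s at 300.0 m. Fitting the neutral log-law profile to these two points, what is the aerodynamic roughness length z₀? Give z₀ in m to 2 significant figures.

z₀ ≈ 0.90 m

Log law: V(z) ∝ ln(z/z₀). With r = V₁/V₂ = 9.7/16.07 = 0.60361,
r · ln(z₂/z₀) = ln(z₁/z₀) ⇒ ln z₀ = (ln z₁ − r·ln z₂)/(1 − r)
ln z₀ = (3.40120 − 0.60361×5.70378) / 0.39639 = -0.1051
z₀ = exp(-0.1051) = 0.9002 m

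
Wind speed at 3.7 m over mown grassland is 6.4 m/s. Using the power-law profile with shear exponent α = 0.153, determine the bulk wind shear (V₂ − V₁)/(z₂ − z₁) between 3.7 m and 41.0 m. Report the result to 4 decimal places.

0.0763 m/s/m

Power law: V₂ = V₁ · (z₂/z₁)^α = 6.4 × (11.0811)^0.153 = 9.2470 m/s
ΔV/Δz = (9.2470 − 6.4)/(41.0 − 3.7) = 2.8470/37.3000 = 0.07633 m/s/m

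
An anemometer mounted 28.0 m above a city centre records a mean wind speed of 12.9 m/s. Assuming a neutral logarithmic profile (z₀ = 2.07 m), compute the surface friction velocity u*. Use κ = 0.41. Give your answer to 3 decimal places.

u* ≈ 2.031 m/s

Log law: V(z) = (u*/κ) · ln(z/z₀) ⇒ u* = κ · V / ln(z/z₀)
u* = 0.41 × 12.9 / ln(28.0/2.07) = 0.41 × 12.9 / 2.6047
   = 5.2890 / 2.6047 = 2.0306 m/s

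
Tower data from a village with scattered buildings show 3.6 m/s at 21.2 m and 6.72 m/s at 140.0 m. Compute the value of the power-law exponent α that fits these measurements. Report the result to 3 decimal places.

Power law: V₂/V₁ = (z₂/z₁)^α ⇒ α = ln(V₂/V₁) / ln(z₂/z₁)
α = ln(6.72/3.6) / ln(140.0/21.2) = ln(1.8667) / ln(6.6038)
  = 0.62415 / 1.88764 = 0.33065

α ≈ 0.331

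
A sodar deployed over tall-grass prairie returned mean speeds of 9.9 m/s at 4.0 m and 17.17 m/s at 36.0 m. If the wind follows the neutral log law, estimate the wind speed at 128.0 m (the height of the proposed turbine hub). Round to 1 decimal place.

21.4 m/s

Log law: V ∝ ln(z/z₀). From the pair, with r = V₁/V₂ = 0.57659,
ln z₀ = (ln z₁ − r·ln z₂)/(1 − r) = (1.3863 − 0.57659×3.5835)/0.42341 = -1.6058 → z₀ = 0.2007 m
V₃ = V₁ · ln(z₃/z₀)/ln(z₁/z₀) = 9.9 × 6.4578/2.9921 = 21.3671 m/s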